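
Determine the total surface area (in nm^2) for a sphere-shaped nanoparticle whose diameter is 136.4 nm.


Radius r = 136.4/2 = 68.2 nm
Surface area SA = 4 * pi * r^2
SA = 4 * pi * (68.2)^2
SA = 58449.21 nm^2

58449.21


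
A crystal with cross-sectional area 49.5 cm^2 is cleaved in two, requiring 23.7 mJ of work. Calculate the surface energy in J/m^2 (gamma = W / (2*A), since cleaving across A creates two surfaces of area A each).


Convert: A = 49.5 cm^2 = 0.00495 m^2, W = 23.7 mJ = 0.0237 J
Cleaving exposes two faces of area A, so total new surface = 2*A and gamma = W / (2*A)
gamma = 0.0237 / (2 * 0.00495)
gamma = 2.394 J/m^2

2.394


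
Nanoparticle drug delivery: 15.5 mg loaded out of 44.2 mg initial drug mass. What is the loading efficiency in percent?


Drug loading efficiency = (drug loaded / drug initial) * 100
DLE = 15.5 / 44.2 * 100
DLE = 0.3507 * 100
DLE = 35.07%

35.07


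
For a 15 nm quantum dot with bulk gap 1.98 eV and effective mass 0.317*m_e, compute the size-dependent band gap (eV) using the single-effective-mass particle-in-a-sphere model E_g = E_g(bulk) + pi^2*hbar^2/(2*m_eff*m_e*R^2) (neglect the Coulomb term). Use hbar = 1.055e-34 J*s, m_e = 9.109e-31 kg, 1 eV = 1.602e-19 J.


Radius R = 15/2 nm = 7.5e-09 m
Confinement energy dE = pi^2 * hbar^2 / (2 * m_eff * m_e * R^2)
dE = pi^2 * (1.055e-34)^2 / (2 * 0.317 * 9.109e-31 * (7.5e-09)^2) J, divided by 1.602e-19 J/eV
dE = 0.0211 eV
Total band gap = E_g(bulk) + dE = 1.98 + 0.0211 = 2.0011 eV

2.0011


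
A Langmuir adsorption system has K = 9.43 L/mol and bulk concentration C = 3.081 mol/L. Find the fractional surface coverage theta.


Langmuir isotherm: theta = K*C / (1 + K*C)
K*C = 9.43 * 3.081 = 29.05383
theta = 29.05383 / (1 + 29.05383) = 29.05383 / 30.05383
theta = 0.9667

0.9667


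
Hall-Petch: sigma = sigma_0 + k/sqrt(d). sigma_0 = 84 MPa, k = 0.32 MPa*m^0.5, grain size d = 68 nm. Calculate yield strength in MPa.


d = 68 nm = 6.8e-08 m
sqrt(d) = 0.0002607681
Hall-Petch contribution = k / sqrt(d) = 0.32 / 0.0002607681 = 1227.1 MPa
sigma = sigma_0 + k/sqrt(d) = 84 + 1227.1 = 1311.1 MPa

1311.1


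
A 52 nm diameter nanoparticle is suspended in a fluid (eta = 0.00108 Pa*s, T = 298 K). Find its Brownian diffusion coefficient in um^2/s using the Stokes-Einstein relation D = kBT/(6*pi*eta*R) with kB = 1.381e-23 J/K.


Radius R = 52/2 = 26 nm = 2.6e-08 m
D = kB*T / (6*pi*eta*R)
D = 1.381e-23 * 298 / (6 * pi * 0.00108 * 2.6e-08)
D = 7.7752e-12 m^2/s = 7.775 um^2/s

7.775


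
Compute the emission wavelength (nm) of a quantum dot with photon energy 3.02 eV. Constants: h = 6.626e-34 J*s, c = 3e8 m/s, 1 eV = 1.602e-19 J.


Convert energy: E = 3.02 eV = 3.02 * 1.602e-19 = 4.83804e-19 J
lambda = h*c / E = 6.626e-34 * 3e8 / 4.83804e-19
lambda = 4.10869e-07 m = 410.9 nm

410.9


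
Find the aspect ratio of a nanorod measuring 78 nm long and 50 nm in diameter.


Aspect ratio AR = length / diameter
AR = 78 / 50
AR = 1.56

1.56


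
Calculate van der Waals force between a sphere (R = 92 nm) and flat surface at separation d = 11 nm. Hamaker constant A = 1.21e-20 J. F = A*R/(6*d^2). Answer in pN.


Convert to SI: R = 92 nm = 9.2e-08 m, d = 11 nm = 1.1e-08 m
F = A * R / (6 * d^2)
F = 1.21e-20 * 9.2e-08 / (6 * (1.1e-08)^2)
F = 1.53333e-12 N = 1.533 pN

1.533


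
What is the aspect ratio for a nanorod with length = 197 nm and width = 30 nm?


Aspect ratio AR = length / diameter
AR = 197 / 30
AR = 6.57

6.57


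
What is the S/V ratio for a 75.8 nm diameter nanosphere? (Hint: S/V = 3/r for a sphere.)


Radius r = 75.8/2 = 37.9 nm
S/V = 3 / r = 3 / 37.9
S/V = 0.0792 nm^-1

0.0792


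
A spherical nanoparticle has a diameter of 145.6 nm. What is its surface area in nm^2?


Radius r = 145.6/2 = 72.8 nm
Surface area SA = 4 * pi * r^2
SA = 4 * pi * (72.8)^2
SA = 66599.75 nm^2

66599.75


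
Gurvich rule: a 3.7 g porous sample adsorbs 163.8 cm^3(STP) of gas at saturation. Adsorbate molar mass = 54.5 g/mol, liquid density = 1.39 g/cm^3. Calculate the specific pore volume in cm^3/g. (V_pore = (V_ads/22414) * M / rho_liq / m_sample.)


Moles adsorbed n = V_ads / 22414 = 163.8 / 22414 = 7.307933e-03 mol
Liquid volume V_liq = n * M / rho_liq = 7.307933e-03 * 54.5 / 1.39 = 0.28653 cm^3
Specific pore volume V_pore = V_liq / m_sample = 0.28653 / 3.7
V_pore = 0.0774 cm^3/g

0.0774


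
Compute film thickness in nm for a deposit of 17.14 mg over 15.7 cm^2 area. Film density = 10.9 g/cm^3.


Convert: m = 17.14 mg = 1.7140e-05 kg, A = 15.7 cm^2 = 1.5700e-03 m^2, rho = 10.9 g/cm^3 = 10900 kg/m^3
t = m / (A * rho)
t = 1.7140e-05 / (1.5700e-03 * 10900)
t = 1.0016e-06 m = 1001.6 nm

1001.6


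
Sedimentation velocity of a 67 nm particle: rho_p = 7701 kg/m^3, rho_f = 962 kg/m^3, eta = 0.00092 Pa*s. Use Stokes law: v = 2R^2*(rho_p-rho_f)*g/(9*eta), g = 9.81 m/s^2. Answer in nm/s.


Radius R = 67/2 nm = 3.35e-08 m
Density difference = 7701 - 962 = 6739 kg/m^3
v = 2 * R^2 * (rho_p - rho_f) * g / (9 * eta)
v = 2 * (3.35e-08)^2 * 6739 * 9.81 / (9 * 0.00092)
v = 1.79206e-08 m/s = 17.9206 nm/s

17.9206


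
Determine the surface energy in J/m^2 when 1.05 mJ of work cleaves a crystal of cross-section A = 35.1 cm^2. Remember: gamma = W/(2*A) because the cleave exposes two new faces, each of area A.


Convert: A = 35.1 cm^2 = 0.00351 m^2, W = 1.05 mJ = 0.00105 J
Cleaving exposes two faces of area A, so total new surface = 2*A and gamma = W / (2*A)
gamma = 0.00105 / (2 * 0.00351)
gamma = 0.15 J/m^2

0.15


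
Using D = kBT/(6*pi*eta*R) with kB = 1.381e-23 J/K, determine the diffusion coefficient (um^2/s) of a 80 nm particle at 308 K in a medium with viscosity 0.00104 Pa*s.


Radius R = 80/2 = 40 nm = 4e-08 m
D = kB*T / (6*pi*eta*R)
D = 1.381e-23 * 308 / (6 * pi * 0.00104 * 4e-08)
D = 5.42438e-12 m^2/s = 5.424 um^2/s

5.424


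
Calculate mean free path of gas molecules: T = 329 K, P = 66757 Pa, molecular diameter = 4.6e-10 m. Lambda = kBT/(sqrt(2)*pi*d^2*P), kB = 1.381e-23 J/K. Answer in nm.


Mean free path: lambda = kB*T / (sqrt(2) * pi * d^2 * P)
lambda = 1.381e-23 * 329 / (sqrt(2) * pi * (4.6e-10)^2 * 66757)
lambda = 7.23956e-08 m
lambda = 72.4 nm

72.4


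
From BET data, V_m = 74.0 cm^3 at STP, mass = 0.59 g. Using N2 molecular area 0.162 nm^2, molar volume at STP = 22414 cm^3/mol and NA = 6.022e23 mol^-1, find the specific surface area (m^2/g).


Number of moles in monolayer = V_m / 22414 = 74.0 / 22414 = 0.00330151
Number of molecules = moles * NA = 0.00330151 * 6.022e23
SA = molecules * sigma / mass
SA = (74.0 / 22414) * 6.022e23 * 0.162e-18 / 0.59
SA = 545.9 m^2/g

545.9


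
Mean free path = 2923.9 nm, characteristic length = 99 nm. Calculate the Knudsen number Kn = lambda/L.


Knudsen number Kn = lambda / L
Kn = 2923.9 / 99
Kn = 29.5343

29.5343


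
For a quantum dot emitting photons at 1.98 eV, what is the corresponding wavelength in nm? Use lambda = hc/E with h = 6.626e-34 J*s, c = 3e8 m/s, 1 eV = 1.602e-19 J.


Convert energy: E = 1.98 eV = 1.98 * 1.602e-19 = 3.17196e-19 J
lambda = h*c / E = 6.626e-34 * 3e8 / 3.17196e-19
lambda = 6.26679e-07 m = 626.7 nm

626.7


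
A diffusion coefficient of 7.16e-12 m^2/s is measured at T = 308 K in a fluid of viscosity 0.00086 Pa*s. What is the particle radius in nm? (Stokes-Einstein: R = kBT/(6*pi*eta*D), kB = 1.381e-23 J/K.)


Stokes-Einstein: R = kB*T / (6*pi*eta*D)
R = 1.381e-23 * 308 / (6 * pi * 0.00086 * 7.16e-12)
R = 3.66464e-08 m = 36.65 nm

36.65


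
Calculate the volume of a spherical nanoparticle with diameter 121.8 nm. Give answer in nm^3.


Radius r = 121.8/2 = 60.9 nm
Volume V = (4/3) * pi * r^3
V = (4/3) * pi * (60.9)^3
V = 946107.5 nm^3

946107.5


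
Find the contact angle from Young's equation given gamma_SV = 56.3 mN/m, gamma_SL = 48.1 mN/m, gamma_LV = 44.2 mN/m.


cos(theta) = (gamma_SV - gamma_SL) / gamma_LV
cos(theta) = (56.3 - 48.1) / 44.2
cos(theta) = 0.18552
theta = arccos(0.18552) = 79.31 degrees

79.31


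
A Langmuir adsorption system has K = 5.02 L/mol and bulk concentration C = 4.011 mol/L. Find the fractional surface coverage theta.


Langmuir isotherm: theta = K*C / (1 + K*C)
K*C = 5.02 * 4.011 = 20.13522
theta = 20.13522 / (1 + 20.13522) = 20.13522 / 21.13522
theta = 0.9527

0.9527


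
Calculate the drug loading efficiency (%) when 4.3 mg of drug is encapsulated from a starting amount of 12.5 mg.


Drug loading efficiency = (drug loaded / drug initial) * 100
DLE = 4.3 / 12.5 * 100
DLE = 0.344 * 100
DLE = 34.4%

34.4


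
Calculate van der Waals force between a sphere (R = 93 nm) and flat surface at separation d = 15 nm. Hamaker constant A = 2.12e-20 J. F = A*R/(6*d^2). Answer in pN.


Convert to SI: R = 93 nm = 9.3e-08 m, d = 15 nm = 1.5e-08 m
F = A * R / (6 * d^2)
F = 2.12e-20 * 9.3e-08 / (6 * (1.5e-08)^2)
F = 1.46044e-12 N = 1.46 pN

1.46


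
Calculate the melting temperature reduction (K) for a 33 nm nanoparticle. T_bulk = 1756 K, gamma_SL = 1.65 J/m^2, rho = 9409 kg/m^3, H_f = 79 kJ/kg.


Radius R = 33/2 = 16.5 nm = 1.65e-08 m
Convert H_f = 79 kJ/kg = 79000 J/kg
dT = 2 * gamma_SL * T_bulk / (rho * H_f * R)
dT = 2 * 1.65 * 1756 / (9409 * 79000 * 1.65e-08)
dT = 472.5 K

472.5


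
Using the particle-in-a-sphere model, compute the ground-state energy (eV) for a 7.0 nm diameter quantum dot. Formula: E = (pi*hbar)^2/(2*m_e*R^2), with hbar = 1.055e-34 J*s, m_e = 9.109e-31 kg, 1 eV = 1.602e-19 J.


Radius R = 7.0/2 = 3.5 nm = 3.5e-09 m
E = (pi * 1.055e-34)^2 / (2 * 9.109e-31 * (3.5e-09)^2)
E(J) = 4.9223e-21
E = E(J) / 1.602e-19 = 0.0307 eV

0.0307


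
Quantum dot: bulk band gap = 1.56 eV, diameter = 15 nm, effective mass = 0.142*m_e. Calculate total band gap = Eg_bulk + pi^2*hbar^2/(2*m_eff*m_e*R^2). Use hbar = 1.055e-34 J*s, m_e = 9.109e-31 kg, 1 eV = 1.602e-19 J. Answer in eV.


Radius R = 15/2 nm = 7.5e-09 m
Confinement energy dE = pi^2 * hbar^2 / (2 * m_eff * m_e * R^2)
dE = pi^2 * (1.055e-34)^2 / (2 * 0.142 * 9.109e-31 * (7.5e-09)^2) J, divided by 1.602e-19 J/eV
dE = 0.0471 eV
Total band gap = E_g(bulk) + dE = 1.56 + 0.0471 = 1.6071 eV

1.6071


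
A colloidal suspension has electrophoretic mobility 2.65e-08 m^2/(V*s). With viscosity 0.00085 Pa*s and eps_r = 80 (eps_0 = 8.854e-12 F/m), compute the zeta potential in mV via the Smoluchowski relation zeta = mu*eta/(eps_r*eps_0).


Smoluchowski equation: zeta = mu * eta / (eps_r * eps_0)
zeta = 2.65e-08 * 0.00085 / (80 * 8.854e-12)
zeta = 0.031801 V = 31.8 mV

31.8


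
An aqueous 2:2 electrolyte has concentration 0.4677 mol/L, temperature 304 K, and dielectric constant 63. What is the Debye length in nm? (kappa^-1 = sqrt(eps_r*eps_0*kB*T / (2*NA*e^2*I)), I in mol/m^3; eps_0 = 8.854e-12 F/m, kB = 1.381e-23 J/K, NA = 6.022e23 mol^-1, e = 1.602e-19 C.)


Ionic strength I = 0.4677 * 2^2 * 1000 = 1870.8 mol/m^3
kappa^-1 = sqrt(63 * 8.854e-12 * 1.381e-23 * 304 / (2 * 6.022e23 * (1.602e-19)^2 * 1870.8))
kappa^-1 = 0.201 nm

0.201


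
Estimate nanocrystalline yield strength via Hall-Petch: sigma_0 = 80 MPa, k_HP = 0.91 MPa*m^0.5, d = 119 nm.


d = 119 nm = 1.19e-07 m
sqrt(d) = 0.0003449638
Hall-Petch contribution = k / sqrt(d) = 0.91 / 0.0003449638 = 2638.0 MPa
sigma = sigma_0 + k/sqrt(d) = 80 + 2638.0 = 2718.0 MPa

2718.0


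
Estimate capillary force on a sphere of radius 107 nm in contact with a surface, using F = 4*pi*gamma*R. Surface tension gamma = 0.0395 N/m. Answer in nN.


Convert radius: R = 107 nm = 1.07e-07 m
F = 4 * pi * gamma * R
F = 4 * pi * 0.0395 * 1.07e-07
F = 5.31118e-08 N = 53.1118 nN

53.1118


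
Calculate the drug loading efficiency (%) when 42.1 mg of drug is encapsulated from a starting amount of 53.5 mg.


Drug loading efficiency = (drug loaded / drug initial) * 100
DLE = 42.1 / 53.5 * 100
DLE = 0.7869 * 100
DLE = 78.69%

78.69


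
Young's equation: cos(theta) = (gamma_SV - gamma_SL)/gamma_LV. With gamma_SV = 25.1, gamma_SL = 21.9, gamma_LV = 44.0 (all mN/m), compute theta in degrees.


cos(theta) = (gamma_SV - gamma_SL) / gamma_LV
cos(theta) = (25.1 - 21.9) / 44.0
cos(theta) = 0.072727
theta = arccos(0.072727) = 85.83 degrees

85.83


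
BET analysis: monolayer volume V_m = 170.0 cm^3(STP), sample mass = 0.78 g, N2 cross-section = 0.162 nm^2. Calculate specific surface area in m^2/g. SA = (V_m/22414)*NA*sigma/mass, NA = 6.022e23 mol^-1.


Number of moles in monolayer = V_m / 22414 = 170.0 / 22414 = 0.00758455
Number of molecules = moles * NA = 0.00758455 * 6.022e23
SA = molecules * sigma / mass
SA = (170.0 / 22414) * 6.022e23 * 0.162e-18 / 0.78
SA = 948.6 m^2/g

948.6


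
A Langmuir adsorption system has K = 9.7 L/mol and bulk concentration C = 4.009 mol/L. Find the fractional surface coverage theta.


Langmuir isotherm: theta = K*C / (1 + K*C)
K*C = 9.7 * 4.009 = 38.8873
theta = 38.8873 / (1 + 38.8873) = 38.8873 / 39.8873
theta = 0.9749

0.9749


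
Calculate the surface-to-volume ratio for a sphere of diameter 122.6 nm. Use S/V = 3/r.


Radius r = 122.6/2 = 61.3 nm
S/V = 3 / r = 3 / 61.3
S/V = 0.0489 nm^-1

0.0489


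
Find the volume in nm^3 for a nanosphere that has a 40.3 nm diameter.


Radius r = 40.3/2 = 20.15 nm
Volume V = (4/3) * pi * r^3
V = (4/3) * pi * (20.15)^3
V = 34269.97 nm^3

34269.97


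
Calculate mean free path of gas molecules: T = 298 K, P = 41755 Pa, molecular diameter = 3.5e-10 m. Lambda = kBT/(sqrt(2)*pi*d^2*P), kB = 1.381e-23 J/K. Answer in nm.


Mean free path: lambda = kB*T / (sqrt(2) * pi * d^2 * P)
lambda = 1.381e-23 * 298 / (sqrt(2) * pi * (3.5e-10)^2 * 41755)
lambda = 1.81093e-07 m
lambda = 181.09 nm

181.09


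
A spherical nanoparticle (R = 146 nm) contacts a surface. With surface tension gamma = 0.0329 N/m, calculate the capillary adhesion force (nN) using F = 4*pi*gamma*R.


Convert radius: R = 146 nm = 1.46e-07 m
F = 4 * pi * gamma * R
F = 4 * pi * 0.0329 * 1.46e-07
F = 6.03613e-08 N = 60.3613 nN

60.3613


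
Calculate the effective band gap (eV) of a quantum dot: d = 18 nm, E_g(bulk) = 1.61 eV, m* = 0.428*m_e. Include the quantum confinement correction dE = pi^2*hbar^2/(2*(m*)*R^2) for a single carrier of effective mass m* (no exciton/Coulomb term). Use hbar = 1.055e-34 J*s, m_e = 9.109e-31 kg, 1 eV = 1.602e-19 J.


Radius R = 18/2 nm = 9e-09 m
Confinement energy dE = pi^2 * hbar^2 / (2 * m_eff * m_e * R^2)
dE = pi^2 * (1.055e-34)^2 / (2 * 0.428 * 9.109e-31 * (9e-09)^2) J, divided by 1.602e-19 J/eV
dE = 0.0109 eV
Total band gap = E_g(bulk) + dE = 1.61 + 0.0109 = 1.6209 eV

1.6209


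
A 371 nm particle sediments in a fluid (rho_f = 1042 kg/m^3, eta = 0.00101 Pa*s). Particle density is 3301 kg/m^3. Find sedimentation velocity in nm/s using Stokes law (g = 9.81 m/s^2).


Radius R = 371/2 nm = 1.855e-07 m
Density difference = 3301 - 1042 = 2259 kg/m^3
v = 2 * R^2 * (rho_p - rho_f) * g / (9 * eta)
v = 2 * (1.855e-07)^2 * 2259 * 9.81 / (9 * 0.00101)
v = 1.6778e-07 m/s = 167.7796 nm/s

167.7796


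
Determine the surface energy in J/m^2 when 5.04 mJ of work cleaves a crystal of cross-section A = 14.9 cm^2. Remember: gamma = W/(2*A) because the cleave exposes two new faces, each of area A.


Convert: A = 14.9 cm^2 = 0.00149 m^2, W = 5.04 mJ = 0.00504 J
Cleaving exposes two faces of area A, so total new surface = 2*A and gamma = W / (2*A)
gamma = 0.00504 / (2 * 0.00149)
gamma = 1.691 J/m^2

1.691


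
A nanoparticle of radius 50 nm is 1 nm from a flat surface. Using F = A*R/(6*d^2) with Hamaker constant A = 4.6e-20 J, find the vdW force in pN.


Convert to SI: R = 50 nm = 5e-08 m, d = 1 nm = 1e-09 m
F = A * R / (6 * d^2)
F = 4.6e-20 * 5e-08 / (6 * (1e-09)^2)
F = 3.83333e-10 N = 383.333 pN

383.333


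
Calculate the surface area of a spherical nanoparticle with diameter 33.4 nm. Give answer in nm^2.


Radius r = 33.4/2 = 16.7 nm
Surface area SA = 4 * pi * r^2
SA = 4 * pi * (16.7)^2
SA = 3504.64 nm^2

3504.64


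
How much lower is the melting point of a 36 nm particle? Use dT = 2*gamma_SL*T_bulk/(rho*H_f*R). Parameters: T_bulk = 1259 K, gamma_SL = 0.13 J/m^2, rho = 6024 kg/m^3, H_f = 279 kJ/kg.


Radius R = 36/2 = 18 nm = 1.8e-08 m
Convert H_f = 279 kJ/kg = 279000 J/kg
dT = 2 * gamma_SL * T_bulk / (rho * H_f * R)
dT = 2 * 0.13 * 1259 / (6024 * 279000 * 1.8e-08)
dT = 10.8 K

10.8


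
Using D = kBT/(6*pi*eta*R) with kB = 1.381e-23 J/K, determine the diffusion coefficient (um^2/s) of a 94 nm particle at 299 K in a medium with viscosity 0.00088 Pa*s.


Radius R = 94/2 = 47 nm = 4.7e-08 m
D = kB*T / (6*pi*eta*R)
D = 1.381e-23 * 299 / (6 * pi * 0.00088 * 4.7e-08)
D = 5.29643e-12 m^2/s = 5.296 um^2/s

5.296


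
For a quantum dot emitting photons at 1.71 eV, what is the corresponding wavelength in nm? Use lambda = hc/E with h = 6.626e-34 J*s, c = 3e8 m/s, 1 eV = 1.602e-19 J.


Convert energy: E = 1.71 eV = 1.71 * 1.602e-19 = 2.73942e-19 J
lambda = h*c / E = 6.626e-34 * 3e8 / 2.73942e-19
lambda = 7.25628e-07 m = 725.6 nm

725.6


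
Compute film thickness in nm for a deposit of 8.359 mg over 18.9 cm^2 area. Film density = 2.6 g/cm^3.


Convert: m = 8.359 mg = 8.3590e-06 kg, A = 18.9 cm^2 = 1.8900e-03 m^2, rho = 2.6 g/cm^3 = 2600 kg/m^3
t = m / (A * rho)
t = 8.3590e-06 / (1.8900e-03 * 2600)
t = 1.7011e-06 m = 1701.1 nm

1701.1


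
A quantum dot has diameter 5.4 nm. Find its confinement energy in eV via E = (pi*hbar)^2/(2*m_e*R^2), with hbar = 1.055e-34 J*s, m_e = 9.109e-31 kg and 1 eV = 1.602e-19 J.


Radius R = 5.4/2 = 2.7 nm = 2.7e-09 m
E = (pi * 1.055e-34)^2 / (2 * 9.109e-31 * (2.7e-09)^2)
E(J) = 8.27135e-21
E = E(J) / 1.602e-19 = 0.0516 eV

0.0516


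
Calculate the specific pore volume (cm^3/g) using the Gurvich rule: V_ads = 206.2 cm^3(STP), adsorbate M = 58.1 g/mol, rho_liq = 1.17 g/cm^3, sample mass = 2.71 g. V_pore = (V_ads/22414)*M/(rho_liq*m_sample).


Moles adsorbed n = V_ads / 22414 = 206.2 / 22414 = 9.199607e-03 mol
Liquid volume V_liq = n * M / rho_liq = 9.199607e-03 * 58.1 / 1.17 = 0.45684 cm^3
Specific pore volume V_pore = V_liq / m_sample = 0.45684 / 2.71
V_pore = 0.1686 cm^3/g

0.1686


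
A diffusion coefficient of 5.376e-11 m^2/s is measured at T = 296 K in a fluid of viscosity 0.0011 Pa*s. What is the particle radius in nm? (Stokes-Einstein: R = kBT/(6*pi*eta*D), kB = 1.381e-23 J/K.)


Stokes-Einstein: R = kB*T / (6*pi*eta*D)
R = 1.381e-23 * 296 / (6 * pi * 0.0011 * 5.376e-11)
R = 3.66718e-09 m = 3.67 nm

3.67


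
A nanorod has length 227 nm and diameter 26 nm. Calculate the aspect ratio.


Aspect ratio AR = length / diameter
AR = 227 / 26
AR = 8.73

8.73


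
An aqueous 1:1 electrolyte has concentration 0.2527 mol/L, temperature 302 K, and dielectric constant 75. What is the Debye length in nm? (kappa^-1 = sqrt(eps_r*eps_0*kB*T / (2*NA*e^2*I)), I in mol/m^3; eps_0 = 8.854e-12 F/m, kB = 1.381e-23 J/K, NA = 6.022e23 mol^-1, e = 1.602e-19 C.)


Ionic strength I = 0.2527 * 1^2 * 1000 = 252.7 mol/m^3
kappa^-1 = sqrt(75 * 8.854e-12 * 1.381e-23 * 302 / (2 * 6.022e23 * (1.602e-19)^2 * 252.7))
kappa^-1 = 0.595 nm

0.595


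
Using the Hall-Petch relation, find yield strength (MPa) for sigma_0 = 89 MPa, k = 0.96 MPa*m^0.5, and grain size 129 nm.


d = 129 nm = 1.29e-07 m
sqrt(d) = 0.0003591657
Hall-Petch contribution = k / sqrt(d) = 0.96 / 0.0003591657 = 2672.9 MPa
sigma = sigma_0 + k/sqrt(d) = 89 + 2672.9 = 2761.9 MPa

2761.9


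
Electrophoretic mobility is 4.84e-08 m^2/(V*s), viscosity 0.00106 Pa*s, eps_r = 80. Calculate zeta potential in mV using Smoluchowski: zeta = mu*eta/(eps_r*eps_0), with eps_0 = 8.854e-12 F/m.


Smoluchowski equation: zeta = mu * eta / (eps_r * eps_0)
zeta = 4.84e-08 * 0.00106 / (80 * 8.854e-12)
zeta = 0.072431 V = 72.43 mV

72.43


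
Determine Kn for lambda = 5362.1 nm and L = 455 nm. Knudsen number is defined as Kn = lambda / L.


Knudsen number Kn = lambda / L
Kn = 5362.1 / 455
Kn = 11.7848

11.7848


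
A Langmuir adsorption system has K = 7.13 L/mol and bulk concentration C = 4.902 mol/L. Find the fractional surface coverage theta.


Langmuir isotherm: theta = K*C / (1 + K*C)
K*C = 7.13 * 4.902 = 34.95126
theta = 34.95126 / (1 + 34.95126) = 34.95126 / 35.95126
theta = 0.9722

0.9722


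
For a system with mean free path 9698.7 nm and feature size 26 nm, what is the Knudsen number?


Knudsen number Kn = lambda / L
Kn = 9698.7 / 26
Kn = 373.0269

373.0269


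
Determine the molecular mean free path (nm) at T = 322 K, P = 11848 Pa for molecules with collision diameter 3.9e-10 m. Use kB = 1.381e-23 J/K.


Mean free path: lambda = kB*T / (sqrt(2) * pi * d^2 * P)
lambda = 1.381e-23 * 322 / (sqrt(2) * pi * (3.9e-10)^2 * 11848)
lambda = 5.55406e-07 m
lambda = 555.41 nm

555.41


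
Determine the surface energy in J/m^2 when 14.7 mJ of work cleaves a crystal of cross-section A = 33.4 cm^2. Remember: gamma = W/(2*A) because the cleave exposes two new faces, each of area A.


Convert: A = 33.4 cm^2 = 0.00334 m^2, W = 14.7 mJ = 0.0147 J
Cleaving exposes two faces of area A, so total new surface = 2*A and gamma = W / (2*A)
gamma = 0.0147 / (2 * 0.00334)
gamma = 2.201 J/m^2

2.201


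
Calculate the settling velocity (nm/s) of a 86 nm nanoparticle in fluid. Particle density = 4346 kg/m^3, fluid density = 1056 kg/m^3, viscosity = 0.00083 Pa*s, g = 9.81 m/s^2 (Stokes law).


Radius R = 86/2 nm = 4.3e-08 m
Density difference = 4346 - 1056 = 3290 kg/m^3
v = 2 * R^2 * (rho_p - rho_f) * g / (9 * eta)
v = 2 * (4.3e-08)^2 * 3290 * 9.81 / (9 * 0.00083)
v = 1.59776e-08 m/s = 15.9776 nm/s

15.9776


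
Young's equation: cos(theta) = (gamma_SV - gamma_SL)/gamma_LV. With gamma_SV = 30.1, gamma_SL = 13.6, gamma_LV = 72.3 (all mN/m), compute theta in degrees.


cos(theta) = (gamma_SV - gamma_SL) / gamma_LV
cos(theta) = (30.1 - 13.6) / 72.3
cos(theta) = 0.228216
theta = arccos(0.228216) = 76.81 degrees

76.81


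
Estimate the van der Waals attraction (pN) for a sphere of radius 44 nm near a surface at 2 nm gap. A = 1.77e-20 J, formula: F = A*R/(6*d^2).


Convert to SI: R = 44 nm = 4.4e-08 m, d = 2 nm = 2e-09 m
F = A * R / (6 * d^2)
F = 1.77e-20 * 4.4e-08 / (6 * (2e-09)^2)
F = 3.245e-11 N = 32.45 pN

32.45


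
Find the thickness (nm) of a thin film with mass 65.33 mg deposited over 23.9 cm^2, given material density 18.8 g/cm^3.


Convert: m = 65.33 mg = 6.5330e-05 kg, A = 23.9 cm^2 = 2.3900e-03 m^2, rho = 18.8 g/cm^3 = 18800 kg/m^3
t = m / (A * rho)
t = 6.5330e-05 / (2.3900e-03 * 18800)
t = 1.4540e-06 m = 1454.0 nm

1454.0


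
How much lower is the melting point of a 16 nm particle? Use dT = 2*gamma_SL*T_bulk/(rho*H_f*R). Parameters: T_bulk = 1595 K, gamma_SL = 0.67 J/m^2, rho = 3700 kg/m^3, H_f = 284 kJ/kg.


Radius R = 16/2 = 8 nm = 8e-09 m
Convert H_f = 284 kJ/kg = 284000 J/kg
dT = 2 * gamma_SL * T_bulk / (rho * H_f * R)
dT = 2 * 0.67 * 1595 / (3700 * 284000 * 8e-09)
dT = 254.2 K

254.2


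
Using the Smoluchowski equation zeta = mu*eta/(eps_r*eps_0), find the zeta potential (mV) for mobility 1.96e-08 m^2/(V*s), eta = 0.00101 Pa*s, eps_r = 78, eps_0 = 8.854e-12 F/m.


Smoluchowski equation: zeta = mu * eta / (eps_r * eps_0)
zeta = 1.96e-08 * 0.00101 / (78 * 8.854e-12)
zeta = 0.028664 V = 28.66 mV

28.66


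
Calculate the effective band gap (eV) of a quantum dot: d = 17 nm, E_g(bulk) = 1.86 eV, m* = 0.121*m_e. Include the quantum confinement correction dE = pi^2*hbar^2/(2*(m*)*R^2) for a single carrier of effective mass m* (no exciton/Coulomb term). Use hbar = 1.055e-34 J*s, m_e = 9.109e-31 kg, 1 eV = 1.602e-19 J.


Radius R = 17/2 nm = 8.5e-09 m
Confinement energy dE = pi^2 * hbar^2 / (2 * m_eff * m_e * R^2)
dE = pi^2 * (1.055e-34)^2 / (2 * 0.121 * 9.109e-31 * (8.5e-09)^2) J, divided by 1.602e-19 J/eV
dE = 0.0431 eV
Total band gap = E_g(bulk) + dE = 1.86 + 0.0431 = 1.9031 eV

1.9031


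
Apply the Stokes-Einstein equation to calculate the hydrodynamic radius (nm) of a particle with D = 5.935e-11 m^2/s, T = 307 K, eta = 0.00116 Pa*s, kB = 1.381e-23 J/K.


Stokes-Einstein: R = kB*T / (6*pi*eta*D)
R = 1.381e-23 * 307 / (6 * pi * 0.00116 * 5.935e-11)
R = 3.26702e-09 m = 3.27 nm

3.27


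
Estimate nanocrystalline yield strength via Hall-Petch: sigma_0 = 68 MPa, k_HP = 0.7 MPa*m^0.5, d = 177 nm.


d = 177 nm = 1.77e-07 m
sqrt(d) = 0.0004207137
Hall-Petch contribution = k / sqrt(d) = 0.7 / 0.0004207137 = 1663.8 MPa
sigma = sigma_0 + k/sqrt(d) = 68 + 1663.8 = 1731.8 MPa

1731.8


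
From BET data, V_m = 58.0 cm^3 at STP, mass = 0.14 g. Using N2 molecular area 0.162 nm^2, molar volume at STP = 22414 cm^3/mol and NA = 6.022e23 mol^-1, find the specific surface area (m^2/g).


Number of moles in monolayer = V_m / 22414 = 58.0 / 22414 = 0.00258767
Number of molecules = moles * NA = 0.00258767 * 6.022e23
SA = molecules * sigma / mass
SA = (58.0 / 22414) * 6.022e23 * 0.162e-18 / 0.14
SA = 1803.2 m^2/g

1803.2


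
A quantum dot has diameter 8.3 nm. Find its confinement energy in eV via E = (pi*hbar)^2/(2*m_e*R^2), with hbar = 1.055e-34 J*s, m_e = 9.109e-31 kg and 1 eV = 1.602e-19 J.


Radius R = 8.3/2 = 4.15 nm = 4.15e-09 m
E = (pi * 1.055e-34)^2 / (2 * 9.109e-31 * (4.15e-09)^2)
E(J) = 3.50113e-21
E = E(J) / 1.602e-19 = 0.0219 eV

0.0219


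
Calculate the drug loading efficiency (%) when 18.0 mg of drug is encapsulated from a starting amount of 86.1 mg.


Drug loading efficiency = (drug loaded / drug initial) * 100
DLE = 18.0 / 86.1 * 100
DLE = 0.2091 * 100
DLE = 20.91%

20.91


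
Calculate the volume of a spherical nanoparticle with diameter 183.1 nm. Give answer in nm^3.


Radius r = 183.1/2 = 91.55 nm
Volume V = (4/3) * pi * r^3
V = (4/3) * pi * (91.55)^3
V = 3214131.6 nm^3

3214131.6


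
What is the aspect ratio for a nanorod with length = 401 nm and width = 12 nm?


Aspect ratio AR = length / diameter
AR = 401 / 12
AR = 33.42

33.42


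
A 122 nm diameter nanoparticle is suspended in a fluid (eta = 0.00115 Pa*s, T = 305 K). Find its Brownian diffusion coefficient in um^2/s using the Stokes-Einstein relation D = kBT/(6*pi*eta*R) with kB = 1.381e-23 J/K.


Radius R = 122/2 = 61 nm = 6.1e-08 m
D = kB*T / (6*pi*eta*R)
D = 1.381e-23 * 305 / (6 * pi * 0.00115 * 6.1e-08)
D = 3.18541e-12 m^2/s = 3.185 um^2/s

3.185


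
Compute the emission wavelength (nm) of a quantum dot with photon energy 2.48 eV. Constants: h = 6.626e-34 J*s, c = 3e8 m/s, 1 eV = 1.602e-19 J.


Convert energy: E = 2.48 eV = 2.48 * 1.602e-19 = 3.97296e-19 J
lambda = h*c / E = 6.626e-34 * 3e8 / 3.97296e-19
lambda = 5.00332e-07 m = 500.3 nm

500.3


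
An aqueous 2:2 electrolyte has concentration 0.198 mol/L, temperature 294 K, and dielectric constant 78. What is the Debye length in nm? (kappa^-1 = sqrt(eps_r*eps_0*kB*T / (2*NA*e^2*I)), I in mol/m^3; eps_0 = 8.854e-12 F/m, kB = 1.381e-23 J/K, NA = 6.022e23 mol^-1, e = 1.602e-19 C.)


Ionic strength I = 0.198 * 2^2 * 1000 = 792 mol/m^3
kappa^-1 = sqrt(78 * 8.854e-12 * 1.381e-23 * 294 / (2 * 6.022e23 * (1.602e-19)^2 * 792))
kappa^-1 = 0.338 nm

0.338


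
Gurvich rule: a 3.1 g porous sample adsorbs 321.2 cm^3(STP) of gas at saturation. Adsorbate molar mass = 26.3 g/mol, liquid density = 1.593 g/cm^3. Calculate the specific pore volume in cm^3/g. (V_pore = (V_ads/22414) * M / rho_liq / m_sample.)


Moles adsorbed n = V_ads / 22414 = 321.2 / 22414 = 1.433033e-02 mol
Liquid volume V_liq = n * M / rho_liq = 1.433033e-02 * 26.3 / 1.593 = 0.23659 cm^3
Specific pore volume V_pore = V_liq / m_sample = 0.23659 / 3.1
V_pore = 0.0763 cm^3/g

0.0763


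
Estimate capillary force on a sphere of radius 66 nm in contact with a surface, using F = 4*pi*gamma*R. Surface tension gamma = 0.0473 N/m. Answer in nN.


Convert radius: R = 66 nm = 6.6e-08 m
F = 4 * pi * gamma * R
F = 4 * pi * 0.0473 * 6.6e-08
F = 3.92297e-08 N = 39.2297 nN

39.2297


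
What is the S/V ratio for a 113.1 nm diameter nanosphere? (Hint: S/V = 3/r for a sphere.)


Radius r = 113.1/2 = 56.55 nm
S/V = 3 / r = 3 / 56.55
S/V = 0.0531 nm^-1

0.0531


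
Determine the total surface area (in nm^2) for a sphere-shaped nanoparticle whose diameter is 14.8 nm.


Radius r = 14.8/2 = 7.4 nm
Surface area SA = 4 * pi * r^2
SA = 4 * pi * (7.4)^2
SA = 688.13 nm^2

688.13


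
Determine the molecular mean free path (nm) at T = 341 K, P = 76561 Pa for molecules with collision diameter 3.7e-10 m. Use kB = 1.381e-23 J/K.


Mean free path: lambda = kB*T / (sqrt(2) * pi * d^2 * P)
lambda = 1.381e-23 * 341 / (sqrt(2) * pi * (3.7e-10)^2 * 76561)
lambda = 1.01128e-07 m
lambda = 101.13 nm

101.13


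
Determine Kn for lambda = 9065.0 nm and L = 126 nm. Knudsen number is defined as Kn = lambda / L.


Knudsen number Kn = lambda / L
Kn = 9065.0 / 126
Kn = 71.9444

71.9444


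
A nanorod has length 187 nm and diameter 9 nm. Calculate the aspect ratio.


Aspect ratio AR = length / diameter
AR = 187 / 9
AR = 20.78

20.78


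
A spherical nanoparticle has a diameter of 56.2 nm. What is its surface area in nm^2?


Radius r = 56.2/2 = 28.1 nm
Surface area SA = 4 * pi * r^2
SA = 4 * pi * (28.1)^2
SA = 9922.53 nm^2

9922.53


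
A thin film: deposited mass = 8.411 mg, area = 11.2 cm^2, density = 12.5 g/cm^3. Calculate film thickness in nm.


Convert: m = 8.411 mg = 8.4110e-06 kg, A = 11.2 cm^2 = 1.1200e-03 m^2, rho = 12.5 g/cm^3 = 12500 kg/m^3
t = m / (A * rho)
t = 8.4110e-06 / (1.1200e-03 * 12500)
t = 6.0079e-07 m = 600.8 nm

600.8


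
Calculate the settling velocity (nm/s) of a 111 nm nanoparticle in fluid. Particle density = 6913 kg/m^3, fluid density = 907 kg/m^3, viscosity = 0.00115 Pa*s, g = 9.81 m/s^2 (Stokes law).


Radius R = 111/2 nm = 5.55e-08 m
Density difference = 6913 - 907 = 6006 kg/m^3
v = 2 * R^2 * (rho_p - rho_f) * g / (9 * eta)
v = 2 * (5.55e-08)^2 * 6006 * 9.81 / (9 * 0.00115)
v = 3.50695e-08 m/s = 35.0695 nm/s

35.0695


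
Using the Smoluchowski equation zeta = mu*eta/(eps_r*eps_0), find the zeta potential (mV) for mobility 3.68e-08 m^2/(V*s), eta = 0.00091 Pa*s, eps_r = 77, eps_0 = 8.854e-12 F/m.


Smoluchowski equation: zeta = mu * eta / (eps_r * eps_0)
zeta = 3.68e-08 * 0.00091 / (77 * 8.854e-12)
zeta = 0.04912 V = 49.12 mV

49.12


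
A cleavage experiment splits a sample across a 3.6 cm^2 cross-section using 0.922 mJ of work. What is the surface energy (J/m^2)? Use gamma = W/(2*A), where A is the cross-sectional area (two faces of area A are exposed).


Convert: A = 3.6 cm^2 = 0.00036 m^2, W = 0.922 mJ = 0.000922 J
Cleaving exposes two faces of area A, so total new surface = 2*A and gamma = W / (2*A)
gamma = 0.000922 / (2 * 0.00036)
gamma = 1.281 J/m^2

1.281


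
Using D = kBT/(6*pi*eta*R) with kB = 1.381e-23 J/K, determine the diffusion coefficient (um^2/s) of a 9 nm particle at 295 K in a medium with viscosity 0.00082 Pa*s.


Radius R = 9/2 = 4.5 nm = 4.5e-09 m
D = kB*T / (6*pi*eta*R)
D = 1.381e-23 * 295 / (6 * pi * 0.00082 * 4.5e-09)
D = 5.85718e-11 m^2/s = 58.572 um^2/s

58.572


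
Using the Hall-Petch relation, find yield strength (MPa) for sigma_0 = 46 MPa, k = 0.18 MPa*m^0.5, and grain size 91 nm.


d = 91 nm = 9.1e-08 m
sqrt(d) = 0.0003016621
Hall-Petch contribution = k / sqrt(d) = 0.18 / 0.0003016621 = 596.7 MPa
sigma = sigma_0 + k/sqrt(d) = 46 + 596.7 = 642.7 MPa

642.7


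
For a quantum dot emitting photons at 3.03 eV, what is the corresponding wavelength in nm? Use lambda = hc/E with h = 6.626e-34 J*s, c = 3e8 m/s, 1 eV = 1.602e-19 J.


Convert energy: E = 3.03 eV = 3.03 * 1.602e-19 = 4.85406e-19 J
lambda = h*c / E = 6.626e-34 * 3e8 / 4.85406e-19
lambda = 4.09513e-07 m = 409.5 nm

409.5


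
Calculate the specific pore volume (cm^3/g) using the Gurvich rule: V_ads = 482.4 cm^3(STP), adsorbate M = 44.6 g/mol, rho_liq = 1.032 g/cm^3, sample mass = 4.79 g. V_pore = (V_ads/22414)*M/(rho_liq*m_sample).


Moles adsorbed n = V_ads / 22414 = 482.4 / 22414 = 2.152226e-02 mol
Liquid volume V_liq = n * M / rho_liq = 2.152226e-02 * 44.6 / 1.032 = 0.93013 cm^3
Specific pore volume V_pore = V_liq / m_sample = 0.93013 / 4.79
V_pore = 0.1942 cm^3/g

0.1942


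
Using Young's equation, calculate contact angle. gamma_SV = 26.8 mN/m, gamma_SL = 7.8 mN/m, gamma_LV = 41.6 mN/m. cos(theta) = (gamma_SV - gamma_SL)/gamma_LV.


cos(theta) = (gamma_SV - gamma_SL) / gamma_LV
cos(theta) = (26.8 - 7.8) / 41.6
cos(theta) = 0.456731
theta = arccos(0.456731) = 62.82 degrees

62.82


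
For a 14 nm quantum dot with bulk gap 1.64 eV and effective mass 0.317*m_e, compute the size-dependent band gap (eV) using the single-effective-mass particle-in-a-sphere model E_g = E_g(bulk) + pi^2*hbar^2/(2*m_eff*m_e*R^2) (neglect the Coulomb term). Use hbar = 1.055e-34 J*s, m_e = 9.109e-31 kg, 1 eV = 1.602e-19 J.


Radius R = 14/2 nm = 7e-09 m
Confinement energy dE = pi^2 * hbar^2 / (2 * m_eff * m_e * R^2)
dE = pi^2 * (1.055e-34)^2 / (2 * 0.317 * 9.109e-31 * (7e-09)^2) J, divided by 1.602e-19 J/eV
dE = 0.0242 eV
Total band gap = E_g(bulk) + dE = 1.64 + 0.0242 = 1.6642 eV

1.6642


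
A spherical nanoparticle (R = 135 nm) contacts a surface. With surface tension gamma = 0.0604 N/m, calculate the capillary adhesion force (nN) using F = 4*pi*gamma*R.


Convert radius: R = 135 nm = 1.35e-07 m
F = 4 * pi * gamma * R
F = 4 * pi * 0.0604 * 1.35e-07
F = 1.02466e-07 N = 102.4662 nN

102.4662


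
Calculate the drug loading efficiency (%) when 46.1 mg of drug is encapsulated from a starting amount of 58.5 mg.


Drug loading efficiency = (drug loaded / drug initial) * 100
DLE = 46.1 / 58.5 * 100
DLE = 0.788 * 100
DLE = 78.8%

78.8


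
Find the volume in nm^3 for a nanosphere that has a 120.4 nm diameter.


Radius r = 120.4/2 = 60.2 nm
Volume V = (4/3) * pi * r^3
V = (4/3) * pi * (60.2)^3
V = 913856.66 nm^3

913856.66


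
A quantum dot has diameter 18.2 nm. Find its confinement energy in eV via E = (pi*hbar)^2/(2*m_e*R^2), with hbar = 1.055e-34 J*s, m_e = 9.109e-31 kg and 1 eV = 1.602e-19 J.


Radius R = 18.2/2 = 9.1 nm = 9.1e-09 m
E = (pi * 1.055e-34)^2 / (2 * 9.109e-31 * (9.1e-09)^2)
E(J) = 7.28151e-22
E = E(J) / 1.602e-19 = 0.0045 eV

0.0045


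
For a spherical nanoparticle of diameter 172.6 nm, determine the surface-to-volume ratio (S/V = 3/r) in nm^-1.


Radius r = 172.6/2 = 86.3 nm
S/V = 3 / r = 3 / 86.3
S/V = 0.0348 nm^-1

0.0348


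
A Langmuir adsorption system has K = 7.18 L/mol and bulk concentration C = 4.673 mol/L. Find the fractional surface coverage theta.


Langmuir isotherm: theta = K*C / (1 + K*C)
K*C = 7.18 * 4.673 = 33.55214
theta = 33.55214 / (1 + 33.55214) = 33.55214 / 34.55214
theta = 0.9711

0.9711


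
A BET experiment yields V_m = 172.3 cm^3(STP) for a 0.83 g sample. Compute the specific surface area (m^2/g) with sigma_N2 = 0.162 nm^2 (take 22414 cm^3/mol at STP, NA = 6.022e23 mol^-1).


Number of moles in monolayer = V_m / 22414 = 172.3 / 22414 = 0.00768716
Number of molecules = moles * NA = 0.00768716 * 6.022e23
SA = molecules * sigma / mass
SA = (172.3 / 22414) * 6.022e23 * 0.162e-18 / 0.83
SA = 903.5 m^2/g

903.5


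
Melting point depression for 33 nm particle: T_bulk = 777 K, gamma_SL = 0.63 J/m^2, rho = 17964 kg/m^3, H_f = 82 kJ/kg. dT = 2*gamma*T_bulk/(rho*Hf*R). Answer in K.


Radius R = 33/2 = 16.5 nm = 1.65e-08 m
Convert H_f = 82 kJ/kg = 82000 J/kg
dT = 2 * gamma_SL * T_bulk / (rho * H_f * R)
dT = 2 * 0.63 * 777 / (17964 * 82000 * 1.65e-08)
dT = 40.3 K

40.3


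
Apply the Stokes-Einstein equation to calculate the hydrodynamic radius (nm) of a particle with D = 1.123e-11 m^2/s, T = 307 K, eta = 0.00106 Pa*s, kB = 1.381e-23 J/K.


Stokes-Einstein: R = kB*T / (6*pi*eta*D)
R = 1.381e-23 * 307 / (6 * pi * 0.00106 * 1.123e-11)
R = 1.88949e-08 m = 18.89 nm

18.89


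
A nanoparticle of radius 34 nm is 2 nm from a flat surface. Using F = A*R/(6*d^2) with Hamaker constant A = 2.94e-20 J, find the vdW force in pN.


Convert to SI: R = 34 nm = 3.4e-08 m, d = 2 nm = 2e-09 m
F = A * R / (6 * d^2)
F = 2.94e-20 * 3.4e-08 / (6 * (2e-09)^2)
F = 4.165e-11 N = 41.65 pN

41.65


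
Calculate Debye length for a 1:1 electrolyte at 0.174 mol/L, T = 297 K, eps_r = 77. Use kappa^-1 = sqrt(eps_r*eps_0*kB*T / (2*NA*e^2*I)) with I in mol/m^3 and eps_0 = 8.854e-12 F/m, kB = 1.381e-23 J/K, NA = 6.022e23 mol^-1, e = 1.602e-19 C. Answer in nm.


Ionic strength I = 0.174 * 1^2 * 1000 = 174 mol/m^3
kappa^-1 = sqrt(77 * 8.854e-12 * 1.381e-23 * 297 / (2 * 6.022e23 * (1.602e-19)^2 * 174))
kappa^-1 = 0.721 nm

0.721


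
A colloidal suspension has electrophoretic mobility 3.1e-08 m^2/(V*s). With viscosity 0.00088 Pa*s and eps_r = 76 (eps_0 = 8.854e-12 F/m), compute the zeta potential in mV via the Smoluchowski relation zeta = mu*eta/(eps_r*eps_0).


Smoluchowski equation: zeta = mu * eta / (eps_r * eps_0)
zeta = 3.1e-08 * 0.00088 / (76 * 8.854e-12)
zeta = 0.040541 V = 40.54 mV

40.54


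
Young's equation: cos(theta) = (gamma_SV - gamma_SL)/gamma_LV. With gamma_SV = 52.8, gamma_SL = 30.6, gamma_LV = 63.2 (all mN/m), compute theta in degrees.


cos(theta) = (gamma_SV - gamma_SL) / gamma_LV
cos(theta) = (52.8 - 30.6) / 63.2
cos(theta) = 0.351266
theta = arccos(0.351266) = 69.44 degrees

69.44


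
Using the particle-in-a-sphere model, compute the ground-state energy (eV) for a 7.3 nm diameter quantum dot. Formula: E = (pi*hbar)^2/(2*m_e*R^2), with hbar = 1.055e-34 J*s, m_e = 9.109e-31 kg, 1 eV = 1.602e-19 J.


Radius R = 7.3/2 = 3.65 nm = 3.65e-09 m
E = (pi * 1.055e-34)^2 / (2 * 9.109e-31 * (3.65e-09)^2)
E(J) = 4.52604e-21
E = E(J) / 1.602e-19 = 0.0283 eV

0.0283


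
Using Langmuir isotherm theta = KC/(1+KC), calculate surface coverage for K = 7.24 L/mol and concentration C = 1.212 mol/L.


Langmuir isotherm: theta = K*C / (1 + K*C)
K*C = 7.24 * 1.212 = 8.77488
theta = 8.77488 / (1 + 8.77488) = 8.77488 / 9.77488
theta = 0.8977

0.8977


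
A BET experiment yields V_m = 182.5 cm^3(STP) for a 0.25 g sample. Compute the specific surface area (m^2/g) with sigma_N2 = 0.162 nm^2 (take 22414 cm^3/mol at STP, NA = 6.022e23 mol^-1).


Number of moles in monolayer = V_m / 22414 = 182.5 / 22414 = 0.00814223
Number of molecules = moles * NA = 0.00814223 * 6.022e23
SA = molecules * sigma / mass
SA = (182.5 / 22414) * 6.022e23 * 0.162e-18 / 0.25
SA = 3177.3 m^2/g

3177.3


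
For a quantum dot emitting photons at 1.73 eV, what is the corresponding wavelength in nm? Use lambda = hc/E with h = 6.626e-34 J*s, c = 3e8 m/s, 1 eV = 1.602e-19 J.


Convert energy: E = 1.73 eV = 1.73 * 1.602e-19 = 2.77146e-19 J
lambda = h*c / E = 6.626e-34 * 3e8 / 2.77146e-19
lambda = 7.17239e-07 m = 717.2 nm

717.2


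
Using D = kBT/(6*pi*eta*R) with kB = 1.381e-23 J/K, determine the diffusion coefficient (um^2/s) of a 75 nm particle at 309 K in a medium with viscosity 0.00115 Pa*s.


Radius R = 75/2 = 37.5 nm = 3.75e-08 m
D = kB*T / (6*pi*eta*R)
D = 1.381e-23 * 309 / (6 * pi * 0.00115 * 3.75e-08)
D = 5.24955e-12 m^2/s = 5.25 um^2/s

5.25


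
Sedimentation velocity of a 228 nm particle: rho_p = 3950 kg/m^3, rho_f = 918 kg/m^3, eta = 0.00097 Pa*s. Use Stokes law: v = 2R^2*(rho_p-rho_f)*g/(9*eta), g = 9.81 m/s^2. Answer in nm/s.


Radius R = 228/2 nm = 1.14e-07 m
Density difference = 3950 - 918 = 3032 kg/m^3
v = 2 * R^2 * (rho_p - rho_f) * g / (9 * eta)
v = 2 * (1.14e-07)^2 * 3032 * 9.81 / (9 * 0.00097)
v = 8.85572e-08 m/s = 88.5572 nm/s

88.5572


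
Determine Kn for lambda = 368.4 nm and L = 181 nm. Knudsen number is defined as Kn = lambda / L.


Knudsen number Kn = lambda / L
Kn = 368.4 / 181
Kn = 2.0354

2.0354


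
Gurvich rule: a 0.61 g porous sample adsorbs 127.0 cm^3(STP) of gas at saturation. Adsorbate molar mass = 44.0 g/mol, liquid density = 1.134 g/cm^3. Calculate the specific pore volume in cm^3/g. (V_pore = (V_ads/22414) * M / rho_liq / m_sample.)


Moles adsorbed n = V_ads / 22414 = 127.0 / 22414 = 5.666102e-03 mol
Liquid volume V_liq = n * M / rho_liq = 5.666102e-03 * 44.0 / 1.134 = 0.21985 cm^3
Specific pore volume V_pore = V_liq / m_sample = 0.21985 / 0.61
V_pore = 0.3604 cm^3/g

0.3604


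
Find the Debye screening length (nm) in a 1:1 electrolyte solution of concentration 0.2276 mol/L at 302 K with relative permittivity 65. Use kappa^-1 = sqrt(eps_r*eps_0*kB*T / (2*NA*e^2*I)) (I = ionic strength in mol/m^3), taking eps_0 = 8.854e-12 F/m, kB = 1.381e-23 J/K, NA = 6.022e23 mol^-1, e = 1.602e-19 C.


Ionic strength I = 0.2276 * 1^2 * 1000 = 227.6 mol/m^3
kappa^-1 = sqrt(65 * 8.854e-12 * 1.381e-23 * 302 / (2 * 6.022e23 * (1.602e-19)^2 * 227.6))
kappa^-1 = 0.584 nm

0.584
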